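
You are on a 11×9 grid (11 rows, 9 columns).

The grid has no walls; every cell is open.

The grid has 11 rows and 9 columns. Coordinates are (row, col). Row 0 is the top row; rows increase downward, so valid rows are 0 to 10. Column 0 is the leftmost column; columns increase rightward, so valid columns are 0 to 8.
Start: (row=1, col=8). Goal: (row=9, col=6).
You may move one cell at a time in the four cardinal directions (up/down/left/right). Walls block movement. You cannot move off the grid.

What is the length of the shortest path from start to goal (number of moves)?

BFS from (row=1, col=8) until reaching (row=9, col=6):
  Distance 0: (row=1, col=8)
  Distance 1: (row=0, col=8), (row=1, col=7), (row=2, col=8)
  Distance 2: (row=0, col=7), (row=1, col=6), (row=2, col=7), (row=3, col=8)
  Distance 3: (row=0, col=6), (row=1, col=5), (row=2, col=6), (row=3, col=7), (row=4, col=8)
  Distance 4: (row=0, col=5), (row=1, col=4), (row=2, col=5), (row=3, col=6), (row=4, col=7), (row=5, col=8)
  Distance 5: (row=0, col=4), (row=1, col=3), (row=2, col=4), (row=3, col=5), (row=4, col=6), (row=5, col=7), (row=6, col=8)
  Distance 6: (row=0, col=3), (row=1, col=2), (row=2, col=3), (row=3, col=4), (row=4, col=5), (row=5, col=6), (row=6, col=7), (row=7, col=8)
  Distance 7: (row=0, col=2), (row=1, col=1), (row=2, col=2), (row=3, col=3), (row=4, col=4), (row=5, col=5), (row=6, col=6), (row=7, col=7), (row=8, col=8)
  Distance 8: (row=0, col=1), (row=1, col=0), (row=2, col=1), (row=3, col=2), (row=4, col=3), (row=5, col=4), (row=6, col=5), (row=7, col=6), (row=8, col=7), (row=9, col=8)
  Distance 9: (row=0, col=0), (row=2, col=0), (row=3, col=1), (row=4, col=2), (row=5, col=3), (row=6, col=4), (row=7, col=5), (row=8, col=6), (row=9, col=7), (row=10, col=8)
  Distance 10: (row=3, col=0), (row=4, col=1), (row=5, col=2), (row=6, col=3), (row=7, col=4), (row=8, col=5), (row=9, col=6), (row=10, col=7)  <- goal reached here
One shortest path (10 moves): (row=1, col=8) -> (row=1, col=7) -> (row=1, col=6) -> (row=2, col=6) -> (row=3, col=6) -> (row=4, col=6) -> (row=5, col=6) -> (row=6, col=6) -> (row=7, col=6) -> (row=8, col=6) -> (row=9, col=6)

Answer: Shortest path length: 10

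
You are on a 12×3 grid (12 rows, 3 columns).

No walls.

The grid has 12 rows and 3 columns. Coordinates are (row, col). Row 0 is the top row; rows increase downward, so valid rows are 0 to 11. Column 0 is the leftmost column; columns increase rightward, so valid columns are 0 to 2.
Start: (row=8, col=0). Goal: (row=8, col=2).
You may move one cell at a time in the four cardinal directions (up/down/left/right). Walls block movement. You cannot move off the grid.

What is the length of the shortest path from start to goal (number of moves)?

BFS from (row=8, col=0) until reaching (row=8, col=2):
  Distance 0: (row=8, col=0)
  Distance 1: (row=7, col=0), (row=8, col=1), (row=9, col=0)
  Distance 2: (row=6, col=0), (row=7, col=1), (row=8, col=2), (row=9, col=1), (row=10, col=0)  <- goal reached here
One shortest path (2 moves): (row=8, col=0) -> (row=8, col=1) -> (row=8, col=2)

Answer: Shortest path length: 2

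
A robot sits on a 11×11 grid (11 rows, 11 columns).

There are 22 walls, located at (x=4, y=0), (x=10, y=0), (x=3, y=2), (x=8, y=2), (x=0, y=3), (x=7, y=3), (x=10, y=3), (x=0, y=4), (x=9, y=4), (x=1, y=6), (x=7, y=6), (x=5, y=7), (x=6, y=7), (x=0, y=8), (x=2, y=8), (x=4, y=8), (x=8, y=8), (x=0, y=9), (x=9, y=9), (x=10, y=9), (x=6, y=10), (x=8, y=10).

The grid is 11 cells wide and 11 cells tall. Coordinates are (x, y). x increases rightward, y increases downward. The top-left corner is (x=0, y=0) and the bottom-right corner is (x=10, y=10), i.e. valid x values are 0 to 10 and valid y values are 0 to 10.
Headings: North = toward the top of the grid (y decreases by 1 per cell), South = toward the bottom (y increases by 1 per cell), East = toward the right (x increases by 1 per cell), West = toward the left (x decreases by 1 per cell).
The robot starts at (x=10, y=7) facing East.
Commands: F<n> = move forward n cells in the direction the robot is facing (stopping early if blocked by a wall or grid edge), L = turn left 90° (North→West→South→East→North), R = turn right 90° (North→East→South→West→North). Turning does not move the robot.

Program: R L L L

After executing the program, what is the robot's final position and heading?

Start: (x=10, y=7), facing East
  R: turn right, now facing South
  L: turn left, now facing East
  L: turn left, now facing North
  L: turn left, now facing West
Final: (x=10, y=7), facing West

Answer: Final position: (x=10, y=7), facing West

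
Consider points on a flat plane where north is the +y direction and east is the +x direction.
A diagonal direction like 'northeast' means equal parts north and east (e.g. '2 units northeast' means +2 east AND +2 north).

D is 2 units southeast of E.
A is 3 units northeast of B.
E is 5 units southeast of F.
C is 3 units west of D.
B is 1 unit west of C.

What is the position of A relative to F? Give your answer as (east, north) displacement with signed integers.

Answer: A is at (east=6, north=-4) relative to F.

Derivation:
Place F at the origin (east=0, north=0).
  E is 5 units southeast of F: delta (east=+5, north=-5); E at (east=5, north=-5).
  D is 2 units southeast of E: delta (east=+2, north=-2); D at (east=7, north=-7).
  C is 3 units west of D: delta (east=-3, north=+0); C at (east=4, north=-7).
  B is 1 unit west of C: delta (east=-1, north=+0); B at (east=3, north=-7).
  A is 3 units northeast of B: delta (east=+3, north=+3); A at (east=6, north=-4).
Therefore A relative to F: (east=6, north=-4).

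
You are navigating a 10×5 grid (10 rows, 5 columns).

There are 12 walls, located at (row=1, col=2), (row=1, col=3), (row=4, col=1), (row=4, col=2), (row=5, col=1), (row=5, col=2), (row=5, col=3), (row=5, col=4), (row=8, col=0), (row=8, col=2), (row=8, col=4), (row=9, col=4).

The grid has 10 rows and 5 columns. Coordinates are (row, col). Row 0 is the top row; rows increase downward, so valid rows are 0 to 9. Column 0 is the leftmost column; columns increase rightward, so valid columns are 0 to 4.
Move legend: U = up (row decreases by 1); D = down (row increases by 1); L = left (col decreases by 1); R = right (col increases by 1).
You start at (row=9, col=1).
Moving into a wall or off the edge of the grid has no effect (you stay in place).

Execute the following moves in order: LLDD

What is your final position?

Start: (row=9, col=1)
  L (left): (row=9, col=1) -> (row=9, col=0)
  L (left): blocked, stay at (row=9, col=0)
  D (down): blocked, stay at (row=9, col=0)
  D (down): blocked, stay at (row=9, col=0)
Final: (row=9, col=0)

Answer: Final position: (row=9, col=0)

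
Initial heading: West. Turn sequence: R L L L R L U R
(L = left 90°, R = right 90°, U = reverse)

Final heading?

Start: West
  R (right (90° clockwise)) -> North
  L (left (90° counter-clockwise)) -> West
  L (left (90° counter-clockwise)) -> South
  L (left (90° counter-clockwise)) -> East
  R (right (90° clockwise)) -> South
  L (left (90° counter-clockwise)) -> East
  U (U-turn (180°)) -> West
  R (right (90° clockwise)) -> North
Final: North

Answer: Final heading: North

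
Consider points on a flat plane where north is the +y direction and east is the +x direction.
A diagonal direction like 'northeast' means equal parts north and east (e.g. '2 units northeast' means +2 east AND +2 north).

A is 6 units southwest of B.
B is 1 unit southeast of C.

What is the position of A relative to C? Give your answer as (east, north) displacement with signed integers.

Answer: A is at (east=-5, north=-7) relative to C.

Derivation:
Place C at the origin (east=0, north=0).
  B is 1 unit southeast of C: delta (east=+1, north=-1); B at (east=1, north=-1).
  A is 6 units southwest of B: delta (east=-6, north=-6); A at (east=-5, north=-7).
Therefore A relative to C: (east=-5, north=-7).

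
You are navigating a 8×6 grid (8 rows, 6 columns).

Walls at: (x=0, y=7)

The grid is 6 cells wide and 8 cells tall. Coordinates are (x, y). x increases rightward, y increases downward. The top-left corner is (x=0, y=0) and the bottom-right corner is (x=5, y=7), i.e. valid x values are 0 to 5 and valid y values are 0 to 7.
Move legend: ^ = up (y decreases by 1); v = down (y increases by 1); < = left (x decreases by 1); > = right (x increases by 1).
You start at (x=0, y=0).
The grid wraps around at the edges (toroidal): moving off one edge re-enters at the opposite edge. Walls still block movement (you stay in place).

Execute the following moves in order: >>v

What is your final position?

Answer: Final position: (x=2, y=1)

Derivation:
Start: (x=0, y=0)
  > (right): (x=0, y=0) -> (x=1, y=0)
  > (right): (x=1, y=0) -> (x=2, y=0)
  v (down): (x=2, y=0) -> (x=2, y=1)
Final: (x=2, y=1)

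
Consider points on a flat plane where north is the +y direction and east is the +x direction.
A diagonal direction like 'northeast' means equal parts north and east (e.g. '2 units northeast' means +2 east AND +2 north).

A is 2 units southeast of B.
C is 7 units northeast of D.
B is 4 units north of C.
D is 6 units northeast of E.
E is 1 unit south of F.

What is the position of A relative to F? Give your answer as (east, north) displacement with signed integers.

Answer: A is at (east=15, north=14) relative to F.

Derivation:
Place F at the origin (east=0, north=0).
  E is 1 unit south of F: delta (east=+0, north=-1); E at (east=0, north=-1).
  D is 6 units northeast of E: delta (east=+6, north=+6); D at (east=6, north=5).
  C is 7 units northeast of D: delta (east=+7, north=+7); C at (east=13, north=12).
  B is 4 units north of C: delta (east=+0, north=+4); B at (east=13, north=16).
  A is 2 units southeast of B: delta (east=+2, north=-2); A at (east=15, north=14).
Therefore A relative to F: (east=15, north=14).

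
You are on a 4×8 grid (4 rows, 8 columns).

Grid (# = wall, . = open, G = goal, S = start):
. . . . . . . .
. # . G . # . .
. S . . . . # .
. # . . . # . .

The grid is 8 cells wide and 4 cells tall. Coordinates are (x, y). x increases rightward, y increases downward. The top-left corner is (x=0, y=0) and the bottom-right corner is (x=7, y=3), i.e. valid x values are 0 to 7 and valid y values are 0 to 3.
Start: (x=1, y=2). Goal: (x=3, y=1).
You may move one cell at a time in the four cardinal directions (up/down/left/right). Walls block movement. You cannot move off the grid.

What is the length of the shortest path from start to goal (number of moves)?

BFS from (x=1, y=2) until reaching (x=3, y=1):
  Distance 0: (x=1, y=2)
  Distance 1: (x=0, y=2), (x=2, y=2)
  Distance 2: (x=0, y=1), (x=2, y=1), (x=3, y=2), (x=0, y=3), (x=2, y=3)
  Distance 3: (x=0, y=0), (x=2, y=0), (x=3, y=1), (x=4, y=2), (x=3, y=3)  <- goal reached here
One shortest path (3 moves): (x=1, y=2) -> (x=2, y=2) -> (x=3, y=2) -> (x=3, y=1)

Answer: Shortest path length: 3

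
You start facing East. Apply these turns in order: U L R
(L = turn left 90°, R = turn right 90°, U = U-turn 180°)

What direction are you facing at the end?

Answer: Final heading: West

Derivation:
Start: East
  U (U-turn (180°)) -> West
  L (left (90° counter-clockwise)) -> South
  R (right (90° clockwise)) -> West
Final: West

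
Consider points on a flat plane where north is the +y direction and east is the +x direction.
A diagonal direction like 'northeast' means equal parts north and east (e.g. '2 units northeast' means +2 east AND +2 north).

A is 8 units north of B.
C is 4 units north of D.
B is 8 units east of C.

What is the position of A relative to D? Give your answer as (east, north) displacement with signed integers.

Place D at the origin (east=0, north=0).
  C is 4 units north of D: delta (east=+0, north=+4); C at (east=0, north=4).
  B is 8 units east of C: delta (east=+8, north=+0); B at (east=8, north=4).
  A is 8 units north of B: delta (east=+0, north=+8); A at (east=8, north=12).
Therefore A relative to D: (east=8, north=12).

Answer: A is at (east=8, north=12) relative to D.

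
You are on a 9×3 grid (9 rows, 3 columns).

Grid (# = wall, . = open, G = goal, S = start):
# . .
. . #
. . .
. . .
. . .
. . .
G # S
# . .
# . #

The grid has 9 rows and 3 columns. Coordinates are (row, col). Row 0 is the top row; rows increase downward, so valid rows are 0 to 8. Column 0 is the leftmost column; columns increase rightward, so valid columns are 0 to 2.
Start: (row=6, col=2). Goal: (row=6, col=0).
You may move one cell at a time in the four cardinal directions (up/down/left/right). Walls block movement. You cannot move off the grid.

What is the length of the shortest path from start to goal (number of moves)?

Answer: Shortest path length: 4

Derivation:
BFS from (row=6, col=2) until reaching (row=6, col=0):
  Distance 0: (row=6, col=2)
  Distance 1: (row=5, col=2), (row=7, col=2)
  Distance 2: (row=4, col=2), (row=5, col=1), (row=7, col=1)
  Distance 3: (row=3, col=2), (row=4, col=1), (row=5, col=0), (row=8, col=1)
  Distance 4: (row=2, col=2), (row=3, col=1), (row=4, col=0), (row=6, col=0)  <- goal reached here
One shortest path (4 moves): (row=6, col=2) -> (row=5, col=2) -> (row=5, col=1) -> (row=5, col=0) -> (row=6, col=0)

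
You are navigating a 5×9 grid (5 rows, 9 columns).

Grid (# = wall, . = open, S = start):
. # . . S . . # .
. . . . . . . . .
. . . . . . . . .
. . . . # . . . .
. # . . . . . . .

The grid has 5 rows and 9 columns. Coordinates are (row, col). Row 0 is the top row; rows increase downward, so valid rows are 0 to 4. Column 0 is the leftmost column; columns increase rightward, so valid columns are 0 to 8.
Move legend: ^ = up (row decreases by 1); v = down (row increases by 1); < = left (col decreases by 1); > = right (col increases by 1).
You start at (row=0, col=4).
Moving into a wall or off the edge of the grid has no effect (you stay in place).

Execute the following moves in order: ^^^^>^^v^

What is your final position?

Answer: Final position: (row=0, col=5)

Derivation:
Start: (row=0, col=4)
  [×4]^ (up): blocked, stay at (row=0, col=4)
  > (right): (row=0, col=4) -> (row=0, col=5)
  ^ (up): blocked, stay at (row=0, col=5)
  ^ (up): blocked, stay at (row=0, col=5)
  v (down): (row=0, col=5) -> (row=1, col=5)
  ^ (up): (row=1, col=5) -> (row=0, col=5)
Final: (row=0, col=5)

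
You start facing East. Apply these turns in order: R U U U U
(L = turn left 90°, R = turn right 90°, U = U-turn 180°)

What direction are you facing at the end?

Answer: Final heading: South

Derivation:
Start: East
  R (right (90° clockwise)) -> South
  U (U-turn (180°)) -> North
  U (U-turn (180°)) -> South
  U (U-turn (180°)) -> North
  U (U-turn (180°)) -> South
Final: South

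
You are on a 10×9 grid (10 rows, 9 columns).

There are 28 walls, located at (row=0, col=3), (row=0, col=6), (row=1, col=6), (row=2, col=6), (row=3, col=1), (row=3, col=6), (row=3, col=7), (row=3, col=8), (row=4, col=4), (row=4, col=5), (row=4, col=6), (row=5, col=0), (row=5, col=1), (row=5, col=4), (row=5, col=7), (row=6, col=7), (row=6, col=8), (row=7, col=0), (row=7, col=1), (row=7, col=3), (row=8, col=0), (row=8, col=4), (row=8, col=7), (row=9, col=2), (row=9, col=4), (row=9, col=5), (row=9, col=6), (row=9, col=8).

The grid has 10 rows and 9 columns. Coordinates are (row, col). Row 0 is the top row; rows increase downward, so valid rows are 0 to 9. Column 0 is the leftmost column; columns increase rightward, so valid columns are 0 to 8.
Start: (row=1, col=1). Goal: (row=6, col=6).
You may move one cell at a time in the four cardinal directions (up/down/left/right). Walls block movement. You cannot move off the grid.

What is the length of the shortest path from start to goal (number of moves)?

Answer: Shortest path length: 10

Derivation:
BFS from (row=1, col=1) until reaching (row=6, col=6):
  Distance 0: (row=1, col=1)
  Distance 1: (row=0, col=1), (row=1, col=0), (row=1, col=2), (row=2, col=1)
  Distance 2: (row=0, col=0), (row=0, col=2), (row=1, col=3), (row=2, col=0), (row=2, col=2)
  Distance 3: (row=1, col=4), (row=2, col=3), (row=3, col=0), (row=3, col=2)
  Distance 4: (row=0, col=4), (row=1, col=5), (row=2, col=4), (row=3, col=3), (row=4, col=0), (row=4, col=2)
  Distance 5: (row=0, col=5), (row=2, col=5), (row=3, col=4), (row=4, col=1), (row=4, col=3), (row=5, col=2)
  Distance 6: (row=3, col=5), (row=5, col=3), (row=6, col=2)
  Distance 7: (row=6, col=1), (row=6, col=3), (row=7, col=2)
  Distance 8: (row=6, col=0), (row=6, col=4), (row=8, col=2)
  Distance 9: (row=6, col=5), (row=7, col=4), (row=8, col=1), (row=8, col=3)
  Distance 10: (row=5, col=5), (row=6, col=6), (row=7, col=5), (row=9, col=1), (row=9, col=3)  <- goal reached here
One shortest path (10 moves): (row=1, col=1) -> (row=1, col=2) -> (row=1, col=3) -> (row=2, col=3) -> (row=3, col=3) -> (row=4, col=3) -> (row=5, col=3) -> (row=6, col=3) -> (row=6, col=4) -> (row=6, col=5) -> (row=6, col=6)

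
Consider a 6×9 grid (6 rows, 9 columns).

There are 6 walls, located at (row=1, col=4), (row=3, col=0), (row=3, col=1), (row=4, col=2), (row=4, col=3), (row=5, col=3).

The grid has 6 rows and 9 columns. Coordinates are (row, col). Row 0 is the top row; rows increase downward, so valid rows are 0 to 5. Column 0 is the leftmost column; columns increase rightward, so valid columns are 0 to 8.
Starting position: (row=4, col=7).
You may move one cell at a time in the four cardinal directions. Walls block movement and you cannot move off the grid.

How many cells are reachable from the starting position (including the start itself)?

Answer: Reachable cells: 43

Derivation:
BFS flood-fill from (row=4, col=7):
  Distance 0: (row=4, col=7)
  Distance 1: (row=3, col=7), (row=4, col=6), (row=4, col=8), (row=5, col=7)
  Distance 2: (row=2, col=7), (row=3, col=6), (row=3, col=8), (row=4, col=5), (row=5, col=6), (row=5, col=8)
  Distance 3: (row=1, col=7), (row=2, col=6), (row=2, col=8), (row=3, col=5), (row=4, col=4), (row=5, col=5)
  Distance 4: (row=0, col=7), (row=1, col=6), (row=1, col=8), (row=2, col=5), (row=3, col=4), (row=5, col=4)
  Distance 5: (row=0, col=6), (row=0, col=8), (row=1, col=5), (row=2, col=4), (row=3, col=3)
  Distance 6: (row=0, col=5), (row=2, col=3), (row=3, col=2)
  Distance 7: (row=0, col=4), (row=1, col=3), (row=2, col=2)
  Distance 8: (row=0, col=3), (row=1, col=2), (row=2, col=1)
  Distance 9: (row=0, col=2), (row=1, col=1), (row=2, col=0)
  Distance 10: (row=0, col=1), (row=1, col=0)
  Distance 11: (row=0, col=0)
Total reachable: 43 (grid has 48 open cells total)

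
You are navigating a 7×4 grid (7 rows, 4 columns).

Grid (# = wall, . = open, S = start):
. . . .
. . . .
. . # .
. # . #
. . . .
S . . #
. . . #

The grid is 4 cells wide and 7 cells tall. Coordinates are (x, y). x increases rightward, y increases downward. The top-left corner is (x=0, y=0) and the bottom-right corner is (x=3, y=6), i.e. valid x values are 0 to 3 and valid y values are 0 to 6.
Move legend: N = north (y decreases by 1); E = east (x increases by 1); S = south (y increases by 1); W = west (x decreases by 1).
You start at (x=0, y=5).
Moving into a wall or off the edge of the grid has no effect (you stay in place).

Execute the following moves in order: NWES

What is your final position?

Answer: Final position: (x=1, y=5)

Derivation:
Start: (x=0, y=5)
  N (north): (x=0, y=5) -> (x=0, y=4)
  W (west): blocked, stay at (x=0, y=4)
  E (east): (x=0, y=4) -> (x=1, y=4)
  S (south): (x=1, y=4) -> (x=1, y=5)
Final: (x=1, y=5)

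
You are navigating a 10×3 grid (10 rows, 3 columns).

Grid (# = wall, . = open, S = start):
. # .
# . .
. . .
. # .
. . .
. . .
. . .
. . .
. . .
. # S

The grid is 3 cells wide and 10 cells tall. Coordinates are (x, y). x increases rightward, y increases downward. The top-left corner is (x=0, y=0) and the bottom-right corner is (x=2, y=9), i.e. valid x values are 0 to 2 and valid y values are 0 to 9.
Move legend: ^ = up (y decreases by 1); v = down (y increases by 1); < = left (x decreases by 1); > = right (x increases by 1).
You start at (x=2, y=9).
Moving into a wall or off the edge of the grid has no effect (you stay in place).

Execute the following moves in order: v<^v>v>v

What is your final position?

Answer: Final position: (x=2, y=9)

Derivation:
Start: (x=2, y=9)
  v (down): blocked, stay at (x=2, y=9)
  < (left): blocked, stay at (x=2, y=9)
  ^ (up): (x=2, y=9) -> (x=2, y=8)
  v (down): (x=2, y=8) -> (x=2, y=9)
  > (right): blocked, stay at (x=2, y=9)
  v (down): blocked, stay at (x=2, y=9)
  > (right): blocked, stay at (x=2, y=9)
  v (down): blocked, stay at (x=2, y=9)
Final: (x=2, y=9)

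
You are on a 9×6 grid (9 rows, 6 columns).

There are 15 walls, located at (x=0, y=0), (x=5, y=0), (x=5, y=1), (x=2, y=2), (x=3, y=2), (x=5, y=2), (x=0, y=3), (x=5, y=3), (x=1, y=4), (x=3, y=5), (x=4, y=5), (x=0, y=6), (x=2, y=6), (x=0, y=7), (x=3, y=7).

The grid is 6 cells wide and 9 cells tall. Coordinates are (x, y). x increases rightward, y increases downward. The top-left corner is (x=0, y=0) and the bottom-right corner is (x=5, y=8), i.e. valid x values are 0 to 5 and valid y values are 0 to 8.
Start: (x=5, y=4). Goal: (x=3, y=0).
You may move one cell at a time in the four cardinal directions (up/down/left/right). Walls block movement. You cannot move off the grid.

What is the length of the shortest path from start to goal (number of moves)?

BFS from (x=5, y=4) until reaching (x=3, y=0):
  Distance 0: (x=5, y=4)
  Distance 1: (x=4, y=4), (x=5, y=5)
  Distance 2: (x=4, y=3), (x=3, y=4), (x=5, y=6)
  Distance 3: (x=4, y=2), (x=3, y=3), (x=2, y=4), (x=4, y=6), (x=5, y=7)
  Distance 4: (x=4, y=1), (x=2, y=3), (x=2, y=5), (x=3, y=6), (x=4, y=7), (x=5, y=8)
  Distance 5: (x=4, y=0), (x=3, y=1), (x=1, y=3), (x=1, y=5), (x=4, y=8)
  Distance 6: (x=3, y=0), (x=2, y=1), (x=1, y=2), (x=0, y=5), (x=1, y=6), (x=3, y=8)  <- goal reached here
One shortest path (6 moves): (x=5, y=4) -> (x=4, y=4) -> (x=4, y=3) -> (x=4, y=2) -> (x=4, y=1) -> (x=3, y=1) -> (x=3, y=0)

Answer: Shortest path length: 6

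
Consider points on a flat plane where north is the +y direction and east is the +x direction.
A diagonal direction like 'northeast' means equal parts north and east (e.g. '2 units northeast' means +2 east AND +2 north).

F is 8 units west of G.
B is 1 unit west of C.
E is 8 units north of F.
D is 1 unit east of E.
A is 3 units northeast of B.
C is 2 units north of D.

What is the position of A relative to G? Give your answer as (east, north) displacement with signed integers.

Place G at the origin (east=0, north=0).
  F is 8 units west of G: delta (east=-8, north=+0); F at (east=-8, north=0).
  E is 8 units north of F: delta (east=+0, north=+8); E at (east=-8, north=8).
  D is 1 unit east of E: delta (east=+1, north=+0); D at (east=-7, north=8).
  C is 2 units north of D: delta (east=+0, north=+2); C at (east=-7, north=10).
  B is 1 unit west of C: delta (east=-1, north=+0); B at (east=-8, north=10).
  A is 3 units northeast of B: delta (east=+3, north=+3); A at (east=-5, north=13).
Therefore A relative to G: (east=-5, north=13).

Answer: A is at (east=-5, north=13) relative to G.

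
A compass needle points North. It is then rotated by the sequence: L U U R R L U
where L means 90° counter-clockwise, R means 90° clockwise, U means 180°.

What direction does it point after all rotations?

Start: North
  L (left (90° counter-clockwise)) -> West
  U (U-turn (180°)) -> East
  U (U-turn (180°)) -> West
  R (right (90° clockwise)) -> North
  R (right (90° clockwise)) -> East
  L (left (90° counter-clockwise)) -> North
  U (U-turn (180°)) -> South
Final: South

Answer: Final heading: South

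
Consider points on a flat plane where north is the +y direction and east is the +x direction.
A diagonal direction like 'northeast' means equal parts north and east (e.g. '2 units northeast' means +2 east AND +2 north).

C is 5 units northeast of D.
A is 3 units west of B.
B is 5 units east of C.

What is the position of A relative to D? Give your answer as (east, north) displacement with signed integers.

Answer: A is at (east=7, north=5) relative to D.

Derivation:
Place D at the origin (east=0, north=0).
  C is 5 units northeast of D: delta (east=+5, north=+5); C at (east=5, north=5).
  B is 5 units east of C: delta (east=+5, north=+0); B at (east=10, north=5).
  A is 3 units west of B: delta (east=-3, north=+0); A at (east=7, north=5).
Therefore A relative to D: (east=7, north=5).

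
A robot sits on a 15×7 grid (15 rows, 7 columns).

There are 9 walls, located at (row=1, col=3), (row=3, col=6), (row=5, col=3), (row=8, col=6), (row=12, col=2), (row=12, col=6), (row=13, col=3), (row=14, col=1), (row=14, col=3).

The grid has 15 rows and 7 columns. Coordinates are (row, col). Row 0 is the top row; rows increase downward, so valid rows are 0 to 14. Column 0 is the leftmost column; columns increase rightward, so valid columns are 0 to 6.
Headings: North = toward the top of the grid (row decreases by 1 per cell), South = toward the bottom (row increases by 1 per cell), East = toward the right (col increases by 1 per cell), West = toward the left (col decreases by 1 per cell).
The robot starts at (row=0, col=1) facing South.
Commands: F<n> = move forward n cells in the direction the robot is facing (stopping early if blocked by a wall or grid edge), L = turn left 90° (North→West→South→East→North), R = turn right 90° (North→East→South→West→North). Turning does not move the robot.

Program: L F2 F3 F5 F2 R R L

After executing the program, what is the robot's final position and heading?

Answer: Final position: (row=0, col=6), facing South

Derivation:
Start: (row=0, col=1), facing South
  L: turn left, now facing East
  F2: move forward 2, now at (row=0, col=3)
  F3: move forward 3, now at (row=0, col=6)
  F5: move forward 0/5 (blocked), now at (row=0, col=6)
  F2: move forward 0/2 (blocked), now at (row=0, col=6)
  R: turn right, now facing South
  R: turn right, now facing West
  L: turn left, now facing South
Final: (row=0, col=6), facing South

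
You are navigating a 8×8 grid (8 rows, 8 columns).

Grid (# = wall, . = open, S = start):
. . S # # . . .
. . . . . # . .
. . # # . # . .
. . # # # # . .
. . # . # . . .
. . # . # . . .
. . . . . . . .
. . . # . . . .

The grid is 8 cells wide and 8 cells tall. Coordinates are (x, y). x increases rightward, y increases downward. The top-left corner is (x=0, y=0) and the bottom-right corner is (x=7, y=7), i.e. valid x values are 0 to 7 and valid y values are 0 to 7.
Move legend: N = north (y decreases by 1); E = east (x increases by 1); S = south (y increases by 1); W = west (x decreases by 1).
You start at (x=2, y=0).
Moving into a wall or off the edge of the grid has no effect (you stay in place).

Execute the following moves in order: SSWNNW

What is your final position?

Answer: Final position: (x=0, y=0)

Derivation:
Start: (x=2, y=0)
  S (south): (x=2, y=0) -> (x=2, y=1)
  S (south): blocked, stay at (x=2, y=1)
  W (west): (x=2, y=1) -> (x=1, y=1)
  N (north): (x=1, y=1) -> (x=1, y=0)
  N (north): blocked, stay at (x=1, y=0)
  W (west): (x=1, y=0) -> (x=0, y=0)
Final: (x=0, y=0)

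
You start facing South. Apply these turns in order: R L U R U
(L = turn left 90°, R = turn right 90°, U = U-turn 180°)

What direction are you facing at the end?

Answer: Final heading: West

Derivation:
Start: South
  R (right (90° clockwise)) -> West
  L (left (90° counter-clockwise)) -> South
  U (U-turn (180°)) -> North
  R (right (90° clockwise)) -> East
  U (U-turn (180°)) -> West
Final: West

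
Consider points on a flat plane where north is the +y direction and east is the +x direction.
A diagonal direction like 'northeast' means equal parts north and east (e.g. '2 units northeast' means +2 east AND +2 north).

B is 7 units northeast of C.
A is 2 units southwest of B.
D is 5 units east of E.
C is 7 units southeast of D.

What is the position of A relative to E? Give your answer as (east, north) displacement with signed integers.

Answer: A is at (east=17, north=-2) relative to E.

Derivation:
Place E at the origin (east=0, north=0).
  D is 5 units east of E: delta (east=+5, north=+0); D at (east=5, north=0).
  C is 7 units southeast of D: delta (east=+7, north=-7); C at (east=12, north=-7).
  B is 7 units northeast of C: delta (east=+7, north=+7); B at (east=19, north=0).
  A is 2 units southwest of B: delta (east=-2, north=-2); A at (east=17, north=-2).
Therefore A relative to E: (east=17, north=-2).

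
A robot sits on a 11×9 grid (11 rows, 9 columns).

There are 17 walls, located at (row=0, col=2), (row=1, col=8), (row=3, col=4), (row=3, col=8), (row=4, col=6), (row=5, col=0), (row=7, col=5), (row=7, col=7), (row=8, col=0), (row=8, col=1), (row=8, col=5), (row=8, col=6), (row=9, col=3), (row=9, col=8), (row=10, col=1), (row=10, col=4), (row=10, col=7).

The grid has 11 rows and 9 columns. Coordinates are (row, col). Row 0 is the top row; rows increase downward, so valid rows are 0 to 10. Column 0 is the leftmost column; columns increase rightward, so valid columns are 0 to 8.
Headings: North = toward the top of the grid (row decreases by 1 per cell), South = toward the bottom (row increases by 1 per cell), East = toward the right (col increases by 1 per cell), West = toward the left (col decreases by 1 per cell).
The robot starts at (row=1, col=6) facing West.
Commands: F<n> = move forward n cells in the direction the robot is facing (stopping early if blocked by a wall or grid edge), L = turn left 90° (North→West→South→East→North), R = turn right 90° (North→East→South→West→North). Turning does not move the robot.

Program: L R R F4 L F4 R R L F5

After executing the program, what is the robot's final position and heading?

Start: (row=1, col=6), facing West
  L: turn left, now facing South
  R: turn right, now facing West
  R: turn right, now facing North
  F4: move forward 1/4 (blocked), now at (row=0, col=6)
  L: turn left, now facing West
  F4: move forward 3/4 (blocked), now at (row=0, col=3)
  R: turn right, now facing North
  R: turn right, now facing East
  L: turn left, now facing North
  F5: move forward 0/5 (blocked), now at (row=0, col=3)
Final: (row=0, col=3), facing North

Answer: Final position: (row=0, col=3), facing North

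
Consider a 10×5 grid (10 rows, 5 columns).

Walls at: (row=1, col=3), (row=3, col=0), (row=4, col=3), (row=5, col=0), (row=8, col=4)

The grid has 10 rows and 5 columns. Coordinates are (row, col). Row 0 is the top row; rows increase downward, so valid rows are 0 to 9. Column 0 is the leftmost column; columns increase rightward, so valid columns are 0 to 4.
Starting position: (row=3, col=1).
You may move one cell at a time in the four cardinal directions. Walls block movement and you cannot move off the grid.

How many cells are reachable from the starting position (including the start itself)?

BFS flood-fill from (row=3, col=1):
  Distance 0: (row=3, col=1)
  Distance 1: (row=2, col=1), (row=3, col=2), (row=4, col=1)
  Distance 2: (row=1, col=1), (row=2, col=0), (row=2, col=2), (row=3, col=3), (row=4, col=0), (row=4, col=2), (row=5, col=1)
  Distance 3: (row=0, col=1), (row=1, col=0), (row=1, col=2), (row=2, col=3), (row=3, col=4), (row=5, col=2), (row=6, col=1)
  Distance 4: (row=0, col=0), (row=0, col=2), (row=2, col=4), (row=4, col=4), (row=5, col=3), (row=6, col=0), (row=6, col=2), (row=7, col=1)
  Distance 5: (row=0, col=3), (row=1, col=4), (row=5, col=4), (row=6, col=3), (row=7, col=0), (row=7, col=2), (row=8, col=1)
  Distance 6: (row=0, col=4), (row=6, col=4), (row=7, col=3), (row=8, col=0), (row=8, col=2), (row=9, col=1)
  Distance 7: (row=7, col=4), (row=8, col=3), (row=9, col=0), (row=9, col=2)
  Distance 8: (row=9, col=3)
  Distance 9: (row=9, col=4)
Total reachable: 45 (grid has 45 open cells total)

Answer: Reachable cells: 45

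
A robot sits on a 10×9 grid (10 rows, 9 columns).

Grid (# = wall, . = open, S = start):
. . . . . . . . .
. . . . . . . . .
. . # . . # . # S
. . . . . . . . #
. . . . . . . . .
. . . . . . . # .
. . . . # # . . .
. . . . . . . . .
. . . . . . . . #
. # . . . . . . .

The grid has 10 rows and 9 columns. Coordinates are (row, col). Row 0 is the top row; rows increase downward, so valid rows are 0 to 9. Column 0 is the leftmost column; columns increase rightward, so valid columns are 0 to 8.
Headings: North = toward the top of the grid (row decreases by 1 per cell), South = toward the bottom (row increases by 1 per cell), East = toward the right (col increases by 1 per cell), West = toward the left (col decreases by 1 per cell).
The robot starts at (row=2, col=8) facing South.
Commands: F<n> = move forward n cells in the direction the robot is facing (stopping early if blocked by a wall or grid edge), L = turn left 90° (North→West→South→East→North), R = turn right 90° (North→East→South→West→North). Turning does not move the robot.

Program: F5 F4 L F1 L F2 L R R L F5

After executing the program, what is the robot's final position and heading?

Answer: Final position: (row=0, col=8), facing North

Derivation:
Start: (row=2, col=8), facing South
  F5: move forward 0/5 (blocked), now at (row=2, col=8)
  F4: move forward 0/4 (blocked), now at (row=2, col=8)
  L: turn left, now facing East
  F1: move forward 0/1 (blocked), now at (row=2, col=8)
  L: turn left, now facing North
  F2: move forward 2, now at (row=0, col=8)
  L: turn left, now facing West
  R: turn right, now facing North
  R: turn right, now facing East
  L: turn left, now facing North
  F5: move forward 0/5 (blocked), now at (row=0, col=8)
Final: (row=0, col=8), facing North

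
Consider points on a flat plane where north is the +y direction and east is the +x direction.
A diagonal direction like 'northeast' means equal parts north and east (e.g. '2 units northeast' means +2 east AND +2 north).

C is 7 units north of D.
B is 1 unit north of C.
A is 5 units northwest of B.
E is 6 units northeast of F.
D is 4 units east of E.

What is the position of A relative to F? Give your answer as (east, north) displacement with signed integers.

Place F at the origin (east=0, north=0).
  E is 6 units northeast of F: delta (east=+6, north=+6); E at (east=6, north=6).
  D is 4 units east of E: delta (east=+4, north=+0); D at (east=10, north=6).
  C is 7 units north of D: delta (east=+0, north=+7); C at (east=10, north=13).
  B is 1 unit north of C: delta (east=+0, north=+1); B at (east=10, north=14).
  A is 5 units northwest of B: delta (east=-5, north=+5); A at (east=5, north=19).
Therefore A relative to F: (east=5, north=19).

Answer: A is at (east=5, north=19) relative to F.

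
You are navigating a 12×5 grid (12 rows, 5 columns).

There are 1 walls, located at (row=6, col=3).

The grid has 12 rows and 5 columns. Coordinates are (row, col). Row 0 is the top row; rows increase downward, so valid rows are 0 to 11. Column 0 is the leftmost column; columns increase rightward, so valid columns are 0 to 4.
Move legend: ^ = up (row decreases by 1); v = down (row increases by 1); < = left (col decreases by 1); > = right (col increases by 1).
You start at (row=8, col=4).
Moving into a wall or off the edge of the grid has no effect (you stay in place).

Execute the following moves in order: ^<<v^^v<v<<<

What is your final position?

Answer: Final position: (row=8, col=0)

Derivation:
Start: (row=8, col=4)
  ^ (up): (row=8, col=4) -> (row=7, col=4)
  < (left): (row=7, col=4) -> (row=7, col=3)
  < (left): (row=7, col=3) -> (row=7, col=2)
  v (down): (row=7, col=2) -> (row=8, col=2)
  ^ (up): (row=8, col=2) -> (row=7, col=2)
  ^ (up): (row=7, col=2) -> (row=6, col=2)
  v (down): (row=6, col=2) -> (row=7, col=2)
  < (left): (row=7, col=2) -> (row=7, col=1)
  v (down): (row=7, col=1) -> (row=8, col=1)
  < (left): (row=8, col=1) -> (row=8, col=0)
  < (left): blocked, stay at (row=8, col=0)
  < (left): blocked, stay at (row=8, col=0)
Final: (row=8, col=0)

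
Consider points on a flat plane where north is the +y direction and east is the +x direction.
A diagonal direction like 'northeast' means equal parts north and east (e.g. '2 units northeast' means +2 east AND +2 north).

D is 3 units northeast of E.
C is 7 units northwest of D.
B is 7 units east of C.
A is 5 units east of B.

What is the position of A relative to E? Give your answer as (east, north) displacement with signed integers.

Place E at the origin (east=0, north=0).
  D is 3 units northeast of E: delta (east=+3, north=+3); D at (east=3, north=3).
  C is 7 units northwest of D: delta (east=-7, north=+7); C at (east=-4, north=10).
  B is 7 units east of C: delta (east=+7, north=+0); B at (east=3, north=10).
  A is 5 units east of B: delta (east=+5, north=+0); A at (east=8, north=10).
Therefore A relative to E: (east=8, north=10).

Answer: A is at (east=8, north=10) relative to E.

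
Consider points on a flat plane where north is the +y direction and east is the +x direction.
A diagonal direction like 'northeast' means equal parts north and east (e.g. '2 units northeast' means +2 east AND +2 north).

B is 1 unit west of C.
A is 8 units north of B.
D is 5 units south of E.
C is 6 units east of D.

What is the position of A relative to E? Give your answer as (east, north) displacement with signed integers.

Place E at the origin (east=0, north=0).
  D is 5 units south of E: delta (east=+0, north=-5); D at (east=0, north=-5).
  C is 6 units east of D: delta (east=+6, north=+0); C at (east=6, north=-5).
  B is 1 unit west of C: delta (east=-1, north=+0); B at (east=5, north=-5).
  A is 8 units north of B: delta (east=+0, north=+8); A at (east=5, north=3).
Therefore A relative to E: (east=5, north=3).

Answer: A is at (east=5, north=3) relative to E.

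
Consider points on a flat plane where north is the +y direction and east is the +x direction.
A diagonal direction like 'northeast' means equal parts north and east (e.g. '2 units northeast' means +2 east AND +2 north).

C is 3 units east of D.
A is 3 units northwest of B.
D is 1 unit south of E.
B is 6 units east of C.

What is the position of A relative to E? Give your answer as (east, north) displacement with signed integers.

Place E at the origin (east=0, north=0).
  D is 1 unit south of E: delta (east=+0, north=-1); D at (east=0, north=-1).
  C is 3 units east of D: delta (east=+3, north=+0); C at (east=3, north=-1).
  B is 6 units east of C: delta (east=+6, north=+0); B at (east=9, north=-1).
  A is 3 units northwest of B: delta (east=-3, north=+3); A at (east=6, north=2).
Therefore A relative to E: (east=6, north=2).

Answer: A is at (east=6, north=2) relative to E.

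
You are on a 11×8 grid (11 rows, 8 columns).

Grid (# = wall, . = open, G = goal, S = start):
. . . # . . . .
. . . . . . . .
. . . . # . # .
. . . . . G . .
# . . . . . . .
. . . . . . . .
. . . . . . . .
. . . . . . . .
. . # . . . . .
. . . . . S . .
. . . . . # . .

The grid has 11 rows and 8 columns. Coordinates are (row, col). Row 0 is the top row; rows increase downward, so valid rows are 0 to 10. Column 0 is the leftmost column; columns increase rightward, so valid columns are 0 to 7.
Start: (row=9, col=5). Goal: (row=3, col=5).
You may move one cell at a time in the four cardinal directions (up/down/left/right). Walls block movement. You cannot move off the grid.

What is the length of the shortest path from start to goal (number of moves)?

Answer: Shortest path length: 6

Derivation:
BFS from (row=9, col=5) until reaching (row=3, col=5):
  Distance 0: (row=9, col=5)
  Distance 1: (row=8, col=5), (row=9, col=4), (row=9, col=6)
  Distance 2: (row=7, col=5), (row=8, col=4), (row=8, col=6), (row=9, col=3), (row=9, col=7), (row=10, col=4), (row=10, col=6)
  Distance 3: (row=6, col=5), (row=7, col=4), (row=7, col=6), (row=8, col=3), (row=8, col=7), (row=9, col=2), (row=10, col=3), (row=10, col=7)
  Distance 4: (row=5, col=5), (row=6, col=4), (row=6, col=6), (row=7, col=3), (row=7, col=7), (row=9, col=1), (row=10, col=2)
  Distance 5: (row=4, col=5), (row=5, col=4), (row=5, col=6), (row=6, col=3), (row=6, col=7), (row=7, col=2), (row=8, col=1), (row=9, col=0), (row=10, col=1)
  Distance 6: (row=3, col=5), (row=4, col=4), (row=4, col=6), (row=5, col=3), (row=5, col=7), (row=6, col=2), (row=7, col=1), (row=8, col=0), (row=10, col=0)  <- goal reached here
One shortest path (6 moves): (row=9, col=5) -> (row=8, col=5) -> (row=7, col=5) -> (row=6, col=5) -> (row=5, col=5) -> (row=4, col=5) -> (row=3, col=5)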